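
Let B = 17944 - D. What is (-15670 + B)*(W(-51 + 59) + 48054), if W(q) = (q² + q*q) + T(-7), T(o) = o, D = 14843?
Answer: -605511575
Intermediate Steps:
W(q) = -7 + 2*q² (W(q) = (q² + q*q) - 7 = (q² + q²) - 7 = 2*q² - 7 = -7 + 2*q²)
B = 3101 (B = 17944 - 1*14843 = 17944 - 14843 = 3101)
(-15670 + B)*(W(-51 + 59) + 48054) = (-15670 + 3101)*((-7 + 2*(-51 + 59)²) + 48054) = -12569*((-7 + 2*8²) + 48054) = -12569*((-7 + 2*64) + 48054) = -12569*((-7 + 128) + 48054) = -12569*(121 + 48054) = -12569*48175 = -605511575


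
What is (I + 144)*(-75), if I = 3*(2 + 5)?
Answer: -12375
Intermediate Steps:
I = 21 (I = 3*7 = 21)
(I + 144)*(-75) = (21 + 144)*(-75) = 165*(-75) = -12375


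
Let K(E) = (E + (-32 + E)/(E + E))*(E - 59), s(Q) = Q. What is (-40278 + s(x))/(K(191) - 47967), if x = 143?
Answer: 7665785/4335711 ≈ 1.7681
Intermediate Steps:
K(E) = (-59 + E)*(E + (-32 + E)/(2*E)) (K(E) = (E + (-32 + E)/((2*E)))*(-59 + E) = (E + (-32 + E)*(1/(2*E)))*(-59 + E) = (E + (-32 + E)/(2*E))*(-59 + E) = (-59 + E)*(E + (-32 + E)/(2*E)))
(-40278 + s(x))/(K(191) - 47967) = (-40278 + 143)/((-91/2 + 191² + 944/191 - 117/2*191) - 47967) = -40135/((-91/2 + 36481 + 944*(1/191) - 22347/2) - 47967) = -40135/((-91/2 + 36481 + 944/191 - 22347/2) - 47967) = -40135/(4825986/191 - 47967) = -40135/(-4335711/191) = -40135*(-191/4335711) = 7665785/4335711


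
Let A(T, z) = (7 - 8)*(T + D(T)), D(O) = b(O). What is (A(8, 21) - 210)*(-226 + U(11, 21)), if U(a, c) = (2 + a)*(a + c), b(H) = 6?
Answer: -42560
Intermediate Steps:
D(O) = 6
A(T, z) = -6 - T (A(T, z) = (7 - 8)*(T + 6) = -(6 + T) = -6 - T)
(A(8, 21) - 210)*(-226 + U(11, 21)) = ((-6 - 1*8) - 210)*(-226 + (11**2 + 2*11 + 2*21 + 11*21)) = ((-6 - 8) - 210)*(-226 + (121 + 22 + 42 + 231)) = (-14 - 210)*(-226 + 416) = -224*190 = -42560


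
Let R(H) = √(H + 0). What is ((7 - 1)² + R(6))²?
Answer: (36 + √6)² ≈ 1478.4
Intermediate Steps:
R(H) = √H
((7 - 1)² + R(6))² = ((7 - 1)² + √6)² = (6² + √6)² = (36 + √6)²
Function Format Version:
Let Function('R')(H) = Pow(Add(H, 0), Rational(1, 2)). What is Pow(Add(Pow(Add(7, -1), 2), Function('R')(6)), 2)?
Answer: Pow(Add(36, Pow(6, Rational(1, 2))), 2) ≈ 1478.4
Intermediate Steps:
Function('R')(H) = Pow(H, Rational(1, 2))
Pow(Add(Pow(Add(7, -1), 2), Function('R')(6)), 2) = Pow(Add(Pow(Add(7, -1), 2), Pow(6, Rational(1, 2))), 2) = Pow(Add(Pow(6, 2), Pow(6, Rational(1, 2))), 2) = Pow(Add(36, Pow(6, Rational(1, 2))), 2)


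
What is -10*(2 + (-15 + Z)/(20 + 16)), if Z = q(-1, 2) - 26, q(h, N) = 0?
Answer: -155/18 ≈ -8.6111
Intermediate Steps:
Z = -26 (Z = 0 - 26 = -26)
-10*(2 + (-15 + Z)/(20 + 16)) = -10*(2 + (-15 - 26)/(20 + 16)) = -10*(2 - 41/36) = -10*31/36 = -155/18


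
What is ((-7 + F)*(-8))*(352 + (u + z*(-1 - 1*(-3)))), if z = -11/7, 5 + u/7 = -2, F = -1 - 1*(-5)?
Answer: 50376/7 ≈ 7196.6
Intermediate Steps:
F = 4 (F = -1 + 5 = 4)
u = -49 (u = -35 + 7*(-2) = -35 - 14 = -49)
z = -11/7 (z = -11*⅐ = -11/7 ≈ -1.5714)
((-7 + F)*(-8))*(352 + (u + z*(-1 - 1*(-3)))) = ((-7 + 4)*(-8))*(352 + (-49 - 11*(-1 - 1*(-3))/7)) = (-3*(-8))*(352 + (-49 - 11*(-1 + 3)/7)) = 24*(352 + (-49 - 11/7*2)) = 24*(352 + (-49 - 22/7)) = 24*(352 - 365/7) = 24*(2099/7) = 50376/7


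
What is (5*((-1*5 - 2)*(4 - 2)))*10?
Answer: -700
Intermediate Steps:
(5*((-1*5 - 2)*(4 - 2)))*10 = (5*((-5 - 2)*2))*10 = (5*(-7*2))*10 = (5*(-14))*10 = -70*10 = -700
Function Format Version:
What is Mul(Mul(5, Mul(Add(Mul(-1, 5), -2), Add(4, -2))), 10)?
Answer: -700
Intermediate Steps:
Mul(Mul(5, Mul(Add(Mul(-1, 5), -2), Add(4, -2))), 10) = Mul(Mul(5, Mul(Add(-5, -2), 2)), 10) = Mul(Mul(5, Mul(-7, 2)), 10) = Mul(Mul(5, -14), 10) = Mul(-70, 10) = -700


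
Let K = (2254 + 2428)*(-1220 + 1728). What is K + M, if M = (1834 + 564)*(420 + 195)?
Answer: 3853226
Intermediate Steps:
M = 1474770 (M = 2398*615 = 1474770)
K = 2378456 (K = 4682*508 = 2378456)
K + M = 2378456 + 1474770 = 3853226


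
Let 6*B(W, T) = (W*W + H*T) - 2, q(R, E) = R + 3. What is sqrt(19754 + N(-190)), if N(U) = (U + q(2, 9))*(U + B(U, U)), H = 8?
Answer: I*sqrt(1011251) ≈ 1005.6*I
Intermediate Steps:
q(R, E) = 3 + R
B(W, T) = -1/3 + W**2/6 + 4*T/3 (B(W, T) = ((W*W + 8*T) - 2)/6 = ((W**2 + 8*T) - 2)/6 = (-2 + W**2 + 8*T)/6 = -1/3 + W**2/6 + 4*T/3)
N(U) = (5 + U)*(-1/3 + U**2/6 + 7*U/3) (N(U) = (U + (3 + 2))*(U + (-1/3 + U**2/6 + 4*U/3)) = (U + 5)*(-1/3 + U**2/6 + 7*U/3) = (5 + U)*(-1/3 + U**2/6 + 7*U/3))
sqrt(19754 + N(-190)) = sqrt(19754 + (-5/3 + (1/6)*(-190)**3 + (19/6)*(-190)**2 + (34/3)*(-190))) = sqrt(19754 + (-5/3 + (1/6)*(-6859000) + (19/6)*36100 - 6460/3)) = sqrt(19754 + (-5/3 - 3429500/3 + 342950/3 - 6460/3)) = sqrt(19754 - 1031005) = sqrt(-1011251) = I*sqrt(1011251)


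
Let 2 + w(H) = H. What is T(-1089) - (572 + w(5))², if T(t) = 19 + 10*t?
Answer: -341496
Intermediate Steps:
w(H) = -2 + H
T(-1089) - (572 + w(5))² = (19 + 10*(-1089)) - (572 + (-2 + 5))² = (19 - 10890) - (572 + 3)² = -10871 - 1*575² = -10871 - 1*330625 = -10871 - 330625 = -341496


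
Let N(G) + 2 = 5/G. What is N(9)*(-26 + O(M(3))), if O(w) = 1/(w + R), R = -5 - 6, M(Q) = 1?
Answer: 377/10 ≈ 37.700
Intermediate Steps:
N(G) = -2 + 5/G
R = -11
O(w) = 1/(-11 + w) (O(w) = 1/(w - 11) = 1/(-11 + w))
N(9)*(-26 + O(M(3))) = (-2 + 5/9)*(-26 + 1/(-11 + 1)) = (-2 + 5*(⅑))*(-26 + 1/(-10)) = (-2 + 5/9)*(-26 - ⅒) = -13/9*(-261/10) = 377/10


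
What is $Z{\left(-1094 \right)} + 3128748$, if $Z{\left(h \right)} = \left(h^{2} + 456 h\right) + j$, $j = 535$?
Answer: $3827255$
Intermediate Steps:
$Z{\left(h \right)} = 535 + h^{2} + 456 h$ ($Z{\left(h \right)} = \left(h^{2} + 456 h\right) + 535 = 535 + h^{2} + 456 h$)
$Z{\left(-1094 \right)} + 3128748 = \left(535 + \left(-1094\right)^{2} + 456 \left(-1094\right)\right) + 3128748 = \left(535 + 1196836 - 498864\right) + 3128748 = 698507 + 3128748 = 3827255$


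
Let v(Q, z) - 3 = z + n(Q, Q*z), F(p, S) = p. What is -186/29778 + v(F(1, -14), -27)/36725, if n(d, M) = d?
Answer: -1252624/182266175 ≈ -0.0068725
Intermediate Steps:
v(Q, z) = 3 + Q + z (v(Q, z) = 3 + (z + Q) = 3 + (Q + z) = 3 + Q + z)
-186/29778 + v(F(1, -14), -27)/36725 = -186/29778 + (3 + 1 - 27)/36725 = -186*1/29778 - 23*1/36725 = -31/4963 - 23/36725 = -1252624/182266175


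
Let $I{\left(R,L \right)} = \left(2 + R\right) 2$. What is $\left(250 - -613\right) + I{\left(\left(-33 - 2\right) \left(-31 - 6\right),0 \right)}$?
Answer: $3457$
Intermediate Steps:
$I{\left(R,L \right)} = 4 + 2 R$
$\left(250 - -613\right) + I{\left(\left(-33 - 2\right) \left(-31 - 6\right),0 \right)} = \left(250 - -613\right) + \left(4 + 2 \left(-33 - 2\right) \left(-31 - 6\right)\right) = \left(250 + 613\right) + \left(4 + 2 \left(\left(-35\right) \left(-37\right)\right)\right) = 863 + \left(4 + 2 \cdot 1295\right) = 863 + \left(4 + 2590\right) = 863 + 2594 = 3457$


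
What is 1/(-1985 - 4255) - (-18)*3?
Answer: 336959/6240 ≈ 54.000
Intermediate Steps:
1/(-1985 - 4255) - (-18)*3 = 1/(-6240) - 1*(-54) = -1/6240 + 54 = 336959/6240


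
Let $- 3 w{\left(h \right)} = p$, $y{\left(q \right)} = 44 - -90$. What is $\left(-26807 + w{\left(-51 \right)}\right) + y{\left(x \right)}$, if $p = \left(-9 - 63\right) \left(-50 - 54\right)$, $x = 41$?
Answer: $-29169$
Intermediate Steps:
$p = 7488$ ($p = \left(-72\right) \left(-104\right) = 7488$)
$y{\left(q \right)} = 134$ ($y{\left(q \right)} = 44 + 90 = 134$)
$w{\left(h \right)} = -2496$ ($w{\left(h \right)} = \left(- \frac{1}{3}\right) 7488 = -2496$)
$\left(-26807 + w{\left(-51 \right)}\right) + y{\left(x \right)} = \left(-26807 - 2496\right) + 134 = -29303 + 134 = -29169$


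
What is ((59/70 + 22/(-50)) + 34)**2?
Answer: 144985681/122500 ≈ 1183.6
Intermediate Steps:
((59/70 + 22/(-50)) + 34)**2 = ((59*(1/70) + 22*(-1/50)) + 34)**2 = ((59/70 - 11/25) + 34)**2 = (141/350 + 34)**2 = (12041/350)**2 = 144985681/122500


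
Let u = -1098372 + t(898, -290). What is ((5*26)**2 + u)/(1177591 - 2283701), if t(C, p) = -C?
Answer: 108237/110611 ≈ 0.97854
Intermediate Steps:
u = -1099270 (u = -1098372 - 1*898 = -1098372 - 898 = -1099270)
((5*26)**2 + u)/(1177591 - 2283701) = ((5*26)**2 - 1099270)/(1177591 - 2283701) = (130**2 - 1099270)/(-1106110) = (16900 - 1099270)*(-1/1106110) = -1082370*(-1/1106110) = 108237/110611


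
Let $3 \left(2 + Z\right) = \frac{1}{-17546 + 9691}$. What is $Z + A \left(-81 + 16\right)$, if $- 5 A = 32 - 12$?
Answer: $\frac{6079769}{23565} \approx 258.0$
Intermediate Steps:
$A = -4$ ($A = - \frac{32 - 12}{5} = \left(- \frac{1}{5}\right) 20 = -4$)
$Z = - \frac{47131}{23565}$ ($Z = -2 + \frac{1}{3 \left(-17546 + 9691\right)} = -2 + \frac{1}{3 \left(-7855\right)} = -2 + \frac{1}{3} \left(- \frac{1}{7855}\right) = -2 - \frac{1}{23565} = - \frac{47131}{23565} \approx -2.0$)
$Z + A \left(-81 + 16\right) = - \frac{47131}{23565} - 4 \left(-81 + 16\right) = - \frac{47131}{23565} - -260 = - \frac{47131}{23565} + 260 = \frac{6079769}{23565}$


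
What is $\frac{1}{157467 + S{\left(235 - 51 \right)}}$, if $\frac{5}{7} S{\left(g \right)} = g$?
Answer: $\frac{5}{788623} \approx 6.3402 \cdot 10^{-6}$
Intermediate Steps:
$S{\left(g \right)} = \frac{7 g}{5}$
$\frac{1}{157467 + S{\left(235 - 51 \right)}} = \frac{1}{157467 + \frac{7 \left(235 - 51\right)}{5}} = \frac{1}{157467 + \frac{7}{5} \cdot 184} = \frac{1}{157467 + \frac{1288}{5}} = \frac{1}{\frac{788623}{5}} = \frac{5}{788623}$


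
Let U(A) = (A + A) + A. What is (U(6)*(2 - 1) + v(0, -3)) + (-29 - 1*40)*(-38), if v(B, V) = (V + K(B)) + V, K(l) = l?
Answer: 2634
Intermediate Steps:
v(B, V) = B + 2*V (v(B, V) = (V + B) + V = (B + V) + V = B + 2*V)
U(A) = 3*A (U(A) = 2*A + A = 3*A)
(U(6)*(2 - 1) + v(0, -3)) + (-29 - 1*40)*(-38) = ((3*6)*(2 - 1) + (0 + 2*(-3))) + (-29 - 1*40)*(-38) = (18*1 + (0 - 6)) + (-29 - 40)*(-38) = (18 - 6) - 69*(-38) = 12 + 2622 = 2634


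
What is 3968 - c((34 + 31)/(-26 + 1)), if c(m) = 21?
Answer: 3947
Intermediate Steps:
3968 - c((34 + 31)/(-26 + 1)) = 3968 - 1*21 = 3968 - 21 = 3947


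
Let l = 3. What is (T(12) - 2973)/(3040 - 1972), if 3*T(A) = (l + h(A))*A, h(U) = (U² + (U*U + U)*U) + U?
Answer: 1717/356 ≈ 4.8230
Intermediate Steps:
h(U) = U + U² + U*(U + U²) (h(U) = (U² + (U² + U)*U) + U = (U² + (U + U²)*U) + U = (U² + U*(U + U²)) + U = U + U² + U*(U + U²))
T(A) = A*(3 + A*(1 + A² + 2*A))/3 (T(A) = ((3 + A*(1 + A² + 2*A))*A)/3 = (A*(3 + A*(1 + A² + 2*A)))/3 = A*(3 + A*(1 + A² + 2*A))/3)
(T(12) - 2973)/(3040 - 1972) = ((⅓)*12*(3 + 12*(1 + 12² + 2*12)) - 2973)/(3040 - 1972) = ((⅓)*12*(3 + 12*(1 + 144 + 24)) - 2973)/1068 = ((⅓)*12*(3 + 12*169) - 2973)*(1/1068) = ((⅓)*12*(3 + 2028) - 2973)*(1/1068) = ((⅓)*12*2031 - 2973)*(1/1068) = (8124 - 2973)*(1/1068) = 5151*(1/1068) = 1717/356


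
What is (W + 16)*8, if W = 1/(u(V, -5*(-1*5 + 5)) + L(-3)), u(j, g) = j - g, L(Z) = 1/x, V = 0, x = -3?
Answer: 104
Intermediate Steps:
L(Z) = -1/3 (L(Z) = 1/(-3) = -1/3)
W = -3 (W = 1/((0 - (-5)*(-1*5 + 5)) - 1/3) = 1/((0 - (-5)*(-5 + 5)) - 1/3) = 1/((0 - (-5)*0) - 1/3) = 1/((0 - 1*0) - 1/3) = 1/((0 + 0) - 1/3) = 1/(0 - 1/3) = 1/(-1/3) = -3)
(W + 16)*8 = (-3 + 16)*8 = 13*8 = 104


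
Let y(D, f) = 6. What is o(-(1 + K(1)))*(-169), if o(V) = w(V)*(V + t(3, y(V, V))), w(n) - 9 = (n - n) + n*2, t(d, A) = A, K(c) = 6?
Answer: -845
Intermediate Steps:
w(n) = 9 + 2*n (w(n) = 9 + ((n - n) + n*2) = 9 + (0 + 2*n) = 9 + 2*n)
o(V) = (6 + V)*(9 + 2*V) (o(V) = (9 + 2*V)*(V + 6) = (9 + 2*V)*(6 + V) = (6 + V)*(9 + 2*V))
o(-(1 + K(1)))*(-169) = ((6 - (1 + 6))*(9 + 2*(-(1 + 6))))*(-169) = ((6 - 1*7)*(9 + 2*(-1*7)))*(-169) = ((6 - 7)*(9 + 2*(-7)))*(-169) = -(9 - 14)*(-169) = -1*(-5)*(-169) = 5*(-169) = -845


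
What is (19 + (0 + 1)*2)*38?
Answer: 798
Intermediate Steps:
(19 + (0 + 1)*2)*38 = (19 + 1*2)*38 = (19 + 2)*38 = 21*38 = 798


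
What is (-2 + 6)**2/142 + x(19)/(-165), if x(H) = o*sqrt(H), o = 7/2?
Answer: 8/71 - 7*sqrt(19)/330 ≈ 0.020215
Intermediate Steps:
o = 7/2 (o = 7*(1/2) = 7/2 ≈ 3.5000)
x(H) = 7*sqrt(H)/2
(-2 + 6)**2/142 + x(19)/(-165) = (-2 + 6)**2/142 + (7*sqrt(19)/2)/(-165) = 4**2*(1/142) + (7*sqrt(19)/2)*(-1/165) = 16*(1/142) - 7*sqrt(19)/330 = 8/71 - 7*sqrt(19)/330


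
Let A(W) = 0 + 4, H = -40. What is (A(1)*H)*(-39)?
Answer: 6240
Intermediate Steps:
A(W) = 4
(A(1)*H)*(-39) = (4*(-40))*(-39) = -160*(-39) = 6240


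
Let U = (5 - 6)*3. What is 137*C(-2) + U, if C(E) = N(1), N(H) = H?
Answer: 134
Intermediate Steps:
U = -3 (U = -1*3 = -3)
C(E) = 1
137*C(-2) + U = 137*1 - 3 = 137 - 3 = 134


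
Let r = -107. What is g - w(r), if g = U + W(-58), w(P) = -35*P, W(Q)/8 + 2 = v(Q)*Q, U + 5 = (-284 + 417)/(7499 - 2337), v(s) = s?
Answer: 119479785/5162 ≈ 23146.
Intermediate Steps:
U = -25677/5162 (U = -5 + (-284 + 417)/(7499 - 2337) = -5 + 133/5162 = -25677/5162 ≈ -4.9742)
W(Q) = -16 + 8*Q² (W(Q) = -16 + 8*(Q*Q) = -16 + 8*Q²)
g = 138811475/5162 (g = -25677/5162 + (-16 + 8*(-58)²) = -25677/5162 + (-16 + 8*3364) = -25677/5162 + (-16 + 26912) = -25677/5162 + 26896 = 138811475/5162 ≈ 26891.)
g - w(r) = 138811475/5162 - (-35)*(-107) = 138811475/5162 - 1*3745 = 138811475/5162 - 3745 = 119479785/5162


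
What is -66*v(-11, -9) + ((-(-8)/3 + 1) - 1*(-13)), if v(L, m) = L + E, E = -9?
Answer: 4010/3 ≈ 1336.7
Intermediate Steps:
v(L, m) = -9 + L (v(L, m) = L - 9 = -9 + L)
-66*v(-11, -9) + ((-(-8)/3 + 1) - 1*(-13)) = -66*(-9 - 11) + ((-(-8)/3 + 1) - 1*(-13)) = -66*(-20) + ((-(-8)/3 + 1) + 13) = 1320 + ((-2*(-4/3) + 1) + 13) = 1320 + ((8/3 + 1) + 13) = 1320 + (11/3 + 13) = 1320 + 50/3 = 4010/3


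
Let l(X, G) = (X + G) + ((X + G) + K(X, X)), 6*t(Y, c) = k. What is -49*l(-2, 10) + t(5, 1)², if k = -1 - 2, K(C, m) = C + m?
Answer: -2351/4 ≈ -587.75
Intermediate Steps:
k = -3
t(Y, c) = -½ (t(Y, c) = (⅙)*(-3) = -½)
l(X, G) = 2*G + 4*X (l(X, G) = (X + G) + ((X + G) + (X + X)) = (G + X) + ((G + X) + 2*X) = (G + X) + (G + 3*X) = 2*G + 4*X)
-49*l(-2, 10) + t(5, 1)² = -49*(2*10 + 4*(-2)) + (-½)² = -49*(20 - 8) + ¼ = -49*12 + ¼ = -588 + ¼ = -2351/4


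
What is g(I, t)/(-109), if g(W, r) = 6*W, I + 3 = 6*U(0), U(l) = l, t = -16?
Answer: 18/109 ≈ 0.16514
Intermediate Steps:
I = -3 (I = -3 + 6*0 = -3 + 0 = -3)
g(I, t)/(-109) = (6*(-3))/(-109) = -18*(-1/109) = 18/109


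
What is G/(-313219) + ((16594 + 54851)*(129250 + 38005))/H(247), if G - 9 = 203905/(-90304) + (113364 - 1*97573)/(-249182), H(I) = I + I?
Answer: 21055362000712209809944217/870439741444466752 ≈ 2.4189e+7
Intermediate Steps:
H(I) = 2*I
G = 75141867889/11251065664 (G = 9 + (203905/(-90304) + (113364 - 1*97573)/(-249182)) = 9 + (203905*(-1/90304) + (113364 - 97573)*(-1/249182)) = 9 + (-203905/90304 + 15791*(-1/249182)) = 9 + (-203905/90304 - 15791/249182) = 9 - 26117723087/11251065664 = 75141867889/11251065664 ≈ 6.6786)
G/(-313219) + ((16594 + 54851)*(129250 + 38005))/H(247) = (75141867889/11251065664)/(-313219) + ((16594 + 54851)*(129250 + 38005))/((2*247)) = (75141867889/11251065664)*(-1/313219) + (71445*167255)/494 = -75141867889/3524047536212416 + 11949533475*(1/494) = -75141867889/3524047536212416 + 11949533475/494 = 21055362000712209809944217/870439741444466752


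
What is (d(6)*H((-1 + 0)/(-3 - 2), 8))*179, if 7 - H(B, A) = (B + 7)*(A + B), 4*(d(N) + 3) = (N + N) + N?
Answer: -698637/50 ≈ -13973.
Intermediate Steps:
d(N) = -3 + 3*N/4 (d(N) = -3 + ((N + N) + N)/4 = -3 + (2*N + N)/4 = -3 + (3*N)/4 = -3 + 3*N/4)
H(B, A) = 7 - (7 + B)*(A + B) (H(B, A) = 7 - (B + 7)*(A + B) = 7 - (7 + B)*(A + B))
(d(6)*H((-1 + 0)/(-3 - 2), 8))*179 = ((-3 + (¾)*6)*(7 - ((-1 + 0)/(-3 - 2))² - 7*8 - 7*(-1 + 0)/(-3 - 2) - 1*8*(-1 + 0)/(-3 - 2)))*179 = ((-3 + 9/2)*(7 - (-1/(-5))² - 56 - (-7)/(-5) - 1*8*(-1/(-5))))*179 = (3*(7 - (-1*(-⅕))² - 56 - (-7)*(-1)/5 - 1*8*(-1*(-⅕)))/2)*179 = (3*(7 - (⅕)² - 56 - 7*⅕ - 1*8*⅕)/2)*179 = (3*(7 - 1*1/25 - 56 - 7/5 - 8/5)/2)*179 = (3*(7 - 1/25 - 56 - 7/5 - 8/5)/2)*179 = ((3/2)*(-1301/25))*179 = -3903/50*179 = -698637/50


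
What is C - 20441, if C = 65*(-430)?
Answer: -48391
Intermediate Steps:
C = -27950
C - 20441 = -27950 - 20441 = -48391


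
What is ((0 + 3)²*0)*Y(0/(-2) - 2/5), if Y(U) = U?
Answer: 0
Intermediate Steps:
((0 + 3)²*0)*Y(0/(-2) - 2/5) = ((0 + 3)²*0)*(0/(-2) - 2/5) = (3²*0)*(0*(-½) - 2*⅕) = (9*0)*(0 - ⅖) = 0*(-⅖) = 0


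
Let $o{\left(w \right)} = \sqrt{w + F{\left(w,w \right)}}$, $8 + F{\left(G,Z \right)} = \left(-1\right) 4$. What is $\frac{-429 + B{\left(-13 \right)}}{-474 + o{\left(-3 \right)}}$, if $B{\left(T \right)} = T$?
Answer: $\frac{69836}{74897} + \frac{442 i \sqrt{15}}{224691} \approx 0.93243 + 0.0076187 i$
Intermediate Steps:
$F{\left(G,Z \right)} = -12$ ($F{\left(G,Z \right)} = -8 - 4 = -12$)
$o{\left(w \right)} = \sqrt{-12 + w}$ ($o{\left(w \right)} = \sqrt{w - 12} = \sqrt{-12 + w}$)
$\frac{-429 + B{\left(-13 \right)}}{-474 + o{\left(-3 \right)}} = \frac{-429 - 13}{-474 + \sqrt{-12 - 3}} = - \frac{442}{-474 + \sqrt{-15}} = - \frac{442}{-474 + i \sqrt{15}}$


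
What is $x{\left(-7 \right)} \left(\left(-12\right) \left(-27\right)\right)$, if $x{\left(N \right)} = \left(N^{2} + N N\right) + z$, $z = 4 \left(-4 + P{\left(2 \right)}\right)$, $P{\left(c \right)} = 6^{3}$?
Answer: $306504$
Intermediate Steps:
$P{\left(c \right)} = 216$
$z = 848$ ($z = 4 \left(-4 + 216\right) = 4 \cdot 212 = 848$)
$x{\left(N \right)} = 848 + 2 N^{2}$ ($x{\left(N \right)} = \left(N^{2} + N N\right) + 848 = \left(N^{2} + N^{2}\right) + 848 = 2 N^{2} + 848 = 848 + 2 N^{2}$)
$x{\left(-7 \right)} \left(\left(-12\right) \left(-27\right)\right) = \left(848 + 2 \left(-7\right)^{2}\right) \left(\left(-12\right) \left(-27\right)\right) = \left(848 + 2 \cdot 49\right) 324 = \left(848 + 98\right) 324 = 946 \cdot 324 = 306504$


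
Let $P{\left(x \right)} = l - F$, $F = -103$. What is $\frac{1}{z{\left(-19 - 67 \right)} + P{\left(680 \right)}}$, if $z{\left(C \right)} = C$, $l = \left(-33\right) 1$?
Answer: $- \frac{1}{16} \approx -0.0625$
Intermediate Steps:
$l = -33$
$P{\left(x \right)} = 70$ ($P{\left(x \right)} = -33 - -103 = -33 + 103 = 70$)
$\frac{1}{z{\left(-19 - 67 \right)} + P{\left(680 \right)}} = \frac{1}{\left(-19 - 67\right) + 70} = \frac{1}{-86 + 70} = \frac{1}{-16} = - \frac{1}{16}$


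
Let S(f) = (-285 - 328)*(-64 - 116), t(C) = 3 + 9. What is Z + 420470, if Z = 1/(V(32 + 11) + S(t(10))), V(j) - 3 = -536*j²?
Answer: 370316758869/880721 ≈ 4.2047e+5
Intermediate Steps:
t(C) = 12
V(j) = 3 - 536*j²
S(f) = 110340 (S(f) = -613*(-180) = 110340)
Z = -1/880721 (Z = 1/((3 - 536*(32 + 11)²) + 110340) = 1/((3 - 536*43²) + 110340) = 1/((3 - 536*1849) + 110340) = 1/((3 - 991064) + 110340) = 1/(-991061 + 110340) = 1/(-880721) = -1/880721 ≈ -1.1354e-6)
Z + 420470 = -1/880721 + 420470 = 370316758869/880721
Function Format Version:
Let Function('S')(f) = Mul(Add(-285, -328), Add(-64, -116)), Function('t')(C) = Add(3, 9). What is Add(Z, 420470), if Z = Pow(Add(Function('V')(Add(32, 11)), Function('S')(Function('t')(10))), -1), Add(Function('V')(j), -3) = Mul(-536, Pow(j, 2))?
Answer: Rational(370316758869, 880721) ≈ 4.2047e+5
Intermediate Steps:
Function('t')(C) = 12
Function('V')(j) = Add(3, Mul(-536, Pow(j, 2)))
Function('S')(f) = 110340 (Function('S')(f) = Mul(-613, -180) = 110340)
Z = Rational(-1, 880721) (Z = Pow(Add(Add(3, Mul(-536, Pow(Add(32, 11), 2))), 110340), -1) = Pow(Add(Add(3, Mul(-536, Pow(43, 2))), 110340), -1) = Pow(Add(Add(3, Mul(-536, 1849)), 110340), -1) = Pow(Add(Add(3, -991064), 110340), -1) = Pow(Add(-991061, 110340), -1) = Pow(-880721, -1) = Rational(-1, 880721) ≈ -1.1354e-6)
Add(Z, 420470) = Add(Rational(-1, 880721), 420470) = Rational(370316758869, 880721)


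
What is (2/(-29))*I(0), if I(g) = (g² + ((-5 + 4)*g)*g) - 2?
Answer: 4/29 ≈ 0.13793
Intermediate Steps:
I(g) = -2 (I(g) = (g² + (-g)*g) - 2 = (g² - g²) - 2 = 0 - 2 = -2)
(2/(-29))*I(0) = (2/(-29))*(-2) = (2*(-1/29))*(-2) = -2/29*(-2) = 4/29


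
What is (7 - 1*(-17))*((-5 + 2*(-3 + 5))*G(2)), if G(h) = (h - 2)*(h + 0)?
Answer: 0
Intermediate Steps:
G(h) = h*(-2 + h) (G(h) = (-2 + h)*h = h*(-2 + h))
(7 - 1*(-17))*((-5 + 2*(-3 + 5))*G(2)) = (7 - 1*(-17))*((-5 + 2*(-3 + 5))*(2*(-2 + 2))) = (7 + 17)*((-5 + 2*2)*(2*0)) = 24*((-5 + 4)*0) = 24*(-1*0) = 24*0 = 0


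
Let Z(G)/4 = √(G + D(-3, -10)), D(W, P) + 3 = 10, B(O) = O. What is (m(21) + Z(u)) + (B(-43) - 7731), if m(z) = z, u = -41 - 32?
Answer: -7753 + 4*I*√66 ≈ -7753.0 + 32.496*I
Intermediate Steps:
D(W, P) = 7 (D(W, P) = -3 + 10 = 7)
u = -73
Z(G) = 4*√(7 + G) (Z(G) = 4*√(G + 7) = 4*√(7 + G))
(m(21) + Z(u)) + (B(-43) - 7731) = (21 + 4*√(7 - 73)) + (-43 - 7731) = (21 + 4*√(-66)) - 7774 = (21 + 4*(I*√66)) - 7774 = (21 + 4*I*√66) - 7774 = -7753 + 4*I*√66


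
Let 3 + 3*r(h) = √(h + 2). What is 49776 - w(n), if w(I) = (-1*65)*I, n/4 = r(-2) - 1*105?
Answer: 22216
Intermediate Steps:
r(h) = -1 + √(2 + h)/3 (r(h) = -1 + √(h + 2)/3 = -1 + √(2 + h)/3)
n = -424 (n = 4*((-1 + √(2 - 2)/3) - 1*105) = 4*((-1 + √0/3) - 105) = 4*((-1 + (⅓)*0) - 105) = 4*((-1 + 0) - 105) = 4*(-1 - 105) = 4*(-106) = -424)
w(I) = -65*I
49776 - w(n) = 49776 - (-65)*(-424) = 49776 - 1*27560 = 49776 - 27560 = 22216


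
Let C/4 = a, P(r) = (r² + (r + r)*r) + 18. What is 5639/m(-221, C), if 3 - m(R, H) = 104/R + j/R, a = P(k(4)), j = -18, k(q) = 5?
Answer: 1246219/749 ≈ 1663.8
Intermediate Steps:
P(r) = 18 + 3*r² (P(r) = (r² + (2*r)*r) + 18 = (r² + 2*r²) + 18 = 3*r² + 18 = 18 + 3*r²)
a = 93 (a = 18 + 3*5² = 18 + 3*25 = 18 + 75 = 93)
C = 372 (C = 4*93 = 372)
m(R, H) = 3 - 86/R (m(R, H) = 3 - (104/R - 18/R) = 3 - 86/R)
5639/m(-221, C) = 5639/(3 - 86/(-221)) = 5639/(3 - 86*(-1/221)) = 5639/(3 + 86/221) = 5639/(749/221) = 5639*(221/749) = 1246219/749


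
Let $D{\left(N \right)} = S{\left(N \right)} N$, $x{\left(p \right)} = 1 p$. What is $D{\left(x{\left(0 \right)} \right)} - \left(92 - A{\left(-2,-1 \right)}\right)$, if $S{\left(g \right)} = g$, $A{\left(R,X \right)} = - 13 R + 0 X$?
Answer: $-66$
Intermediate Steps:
$A{\left(R,X \right)} = - 13 R$ ($A{\left(R,X \right)} = - 13 R + 0 = - 13 R$)
$x{\left(p \right)} = p$
$D{\left(N \right)} = N^{2}$ ($D{\left(N \right)} = N N = N^{2}$)
$D{\left(x{\left(0 \right)} \right)} - \left(92 - A{\left(-2,-1 \right)}\right) = 0^{2} - \left(92 - \left(-13\right) \left(-2\right)\right) = 0 - \left(92 - 26\right) = 0 - 66 = -66$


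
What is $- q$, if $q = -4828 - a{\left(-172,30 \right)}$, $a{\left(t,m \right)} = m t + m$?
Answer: $-302$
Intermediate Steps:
$a{\left(t,m \right)} = m + m t$
$q = 302$ ($q = -4828 - 30 \left(1 - 172\right) = -4828 - 30 \left(-171\right) = -4828 - -5130 = -4828 + 5130 = 302$)
$- q = \left(-1\right) 302 = -302$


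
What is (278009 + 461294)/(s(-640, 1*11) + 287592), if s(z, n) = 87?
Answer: 739303/287679 ≈ 2.5699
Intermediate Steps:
(278009 + 461294)/(s(-640, 1*11) + 287592) = (278009 + 461294)/(87 + 287592) = 739303/287679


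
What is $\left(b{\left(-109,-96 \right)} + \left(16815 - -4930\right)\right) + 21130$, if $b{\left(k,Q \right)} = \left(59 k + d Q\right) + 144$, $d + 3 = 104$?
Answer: $26892$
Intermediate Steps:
$d = 101$ ($d = -3 + 104 = 101$)
$b{\left(k,Q \right)} = 144 + 59 k + 101 Q$ ($b{\left(k,Q \right)} = \left(59 k + 101 Q\right) + 144 = 144 + 59 k + 101 Q$)
$\left(b{\left(-109,-96 \right)} + \left(16815 - -4930\right)\right) + 21130 = \left(\left(144 + 59 \left(-109\right) + 101 \left(-96\right)\right) + \left(16815 - -4930\right)\right) + 21130 = \left(\left(144 - 6431 - 9696\right) + \left(16815 + 4930\right)\right) + 21130 = \left(-15983 + 21745\right) + 21130 = 5762 + 21130 = 26892$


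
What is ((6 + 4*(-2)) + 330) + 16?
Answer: 344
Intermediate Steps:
((6 + 4*(-2)) + 330) + 16 = ((6 - 8) + 330) + 16 = (-2 + 330) + 16 = 328 + 16 = 344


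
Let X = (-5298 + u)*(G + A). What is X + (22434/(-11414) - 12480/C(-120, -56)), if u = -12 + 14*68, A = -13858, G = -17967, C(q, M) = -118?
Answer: 46699888908427/336713 ≈ 1.3869e+8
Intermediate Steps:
u = 940 (u = -12 + 952 = 940)
X = 138693350 (X = (-5298 + 940)*(-17967 - 13858) = -4358*(-31825) = 138693350)
X + (22434/(-11414) - 12480/C(-120, -56)) = 138693350 + (22434/(-11414) - 12480/(-118)) = 138693350 + (22434*(-1/11414) - 12480*(-1/118)) = 138693350 + (-11217/5707 + 6240/59) = 138693350 + 34949877/336713 = 46699888908427/336713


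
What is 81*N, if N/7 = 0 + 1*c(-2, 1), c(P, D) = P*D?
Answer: -1134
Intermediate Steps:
c(P, D) = D*P
N = -14 (N = 7*(0 + 1*(1*(-2))) = 7*(0 + 1*(-2)) = 7*(0 - 2) = 7*(-2) = -14)
81*N = 81*(-14) = -1134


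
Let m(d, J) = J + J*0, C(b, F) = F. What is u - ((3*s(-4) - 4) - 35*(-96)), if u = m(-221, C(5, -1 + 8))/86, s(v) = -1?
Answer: -288351/86 ≈ -3352.9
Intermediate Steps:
m(d, J) = J (m(d, J) = J + 0 = J)
u = 7/86 (u = (-1 + 8)/86 = 7*(1/86) = 7/86 ≈ 0.081395)
u - ((3*s(-4) - 4) - 35*(-96)) = 7/86 - ((3*(-1) - 4) - 35*(-96)) = 7/86 - ((-3 - 4) + 3360) = 7/86 - (-7 + 3360) = 7/86 - 1*3353 = 7/86 - 3353 = -288351/86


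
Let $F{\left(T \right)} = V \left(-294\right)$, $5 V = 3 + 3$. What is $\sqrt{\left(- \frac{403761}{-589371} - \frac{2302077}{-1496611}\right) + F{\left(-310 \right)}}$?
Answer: $\frac{i \sqrt{757662832285635170793219730}}{1470098536135} \approx 18.724 i$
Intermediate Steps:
$V = \frac{6}{5}$ ($V = \frac{3 + 3}{5} = \frac{1}{5} \cdot 6 = \frac{6}{5} \approx 1.2$)
$F{\left(T \right)} = - \frac{1764}{5}$ ($F{\left(T \right)} = \frac{6}{5} \left(-294\right) = - \frac{1764}{5}$)
$\sqrt{\left(- \frac{403761}{-589371} - \frac{2302077}{-1496611}\right) + F{\left(-310 \right)}} = \sqrt{\left(- \frac{403761}{-589371} - \frac{2302077}{-1496611}\right) - \frac{1764}{5}} = \sqrt{\left(\left(-403761\right) \left(- \frac{1}{589371}\right) - - \frac{2302077}{1496611}\right) - \frac{1764}{5}} = \sqrt{\left(\frac{134587}{196457} + \frac{2302077}{1496611}\right) - \frac{1764}{5}} = \sqrt{\frac{653683525846}{294019707227} - \frac{1764}{5}} = \sqrt{- \frac{515382345919198}{1470098536135}} = \frac{i \sqrt{757662832285635170793219730}}{1470098536135}$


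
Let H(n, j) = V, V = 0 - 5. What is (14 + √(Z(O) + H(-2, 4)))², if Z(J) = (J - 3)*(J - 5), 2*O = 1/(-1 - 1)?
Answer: (56 + √193)²/16 ≈ 305.31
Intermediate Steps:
O = -¼ (O = 1/(2*(-1 - 1)) = (½)/(-2) = (½)*(-½) = -¼ ≈ -0.25000)
V = -5
H(n, j) = -5
Z(J) = (-5 + J)*(-3 + J) (Z(J) = (-3 + J)*(-5 + J) = (-5 + J)*(-3 + J))
(14 + √(Z(O) + H(-2, 4)))² = (14 + √((15 + (-¼)² - 8*(-¼)) - 5))² = (14 + √((15 + 1/16 + 2) - 5))² = (14 + √(273/16 - 5))² = (14 + √(193/16))² = (14 + √193/4)²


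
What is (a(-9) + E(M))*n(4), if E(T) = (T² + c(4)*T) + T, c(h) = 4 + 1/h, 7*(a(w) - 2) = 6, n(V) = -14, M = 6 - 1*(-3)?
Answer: -3671/2 ≈ -1835.5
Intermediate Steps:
M = 9 (M = 6 + 3 = 9)
a(w) = 20/7 (a(w) = 2 + (⅐)*6 = 2 + 6/7 = 20/7)
c(h) = 4 + 1/h
E(T) = T² + 21*T/4 (E(T) = (T² + (4 + 1/4)*T) + T = (T² + (4 + ¼)*T) + T = (T² + 17*T/4) + T = T² + 21*T/4)
(a(-9) + E(M))*n(4) = (20/7 + (¼)*9*(21 + 4*9))*(-14) = (20/7 + (¼)*9*(21 + 36))*(-14) = (20/7 + (¼)*9*57)*(-14) = (20/7 + 513/4)*(-14) = (3671/28)*(-14) = -3671/2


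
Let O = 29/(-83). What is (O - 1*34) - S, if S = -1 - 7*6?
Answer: 718/83 ≈ 8.6506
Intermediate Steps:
S = -43 (S = -1 - 42 = -43)
O = -29/83 (O = 29*(-1/83) = -29/83 ≈ -0.34940)
(O - 1*34) - S = (-29/83 - 1*34) - 1*(-43) = (-29/83 - 34) + 43 = -2851/83 + 43 = 718/83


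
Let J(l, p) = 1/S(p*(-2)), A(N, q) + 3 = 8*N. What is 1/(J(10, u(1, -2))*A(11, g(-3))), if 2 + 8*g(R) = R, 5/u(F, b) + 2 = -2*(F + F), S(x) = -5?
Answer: -1/17 ≈ -0.058824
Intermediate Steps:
u(F, b) = 5/(-2 - 4*F) (u(F, b) = 5/(-2 - 2*(F + F)) = 5/(-2 - 4*F))
g(R) = -1/4 + R/8
A(N, q) = -3 + 8*N
J(l, p) = -1/5 (J(l, p) = 1/(-5) = -1/5)
1/(J(10, u(1, -2))*A(11, g(-3))) = 1/(-(-3 + 8*11)/5) = 1/(-(-3 + 88)/5) = 1/(-1/5*85) = 1/(-17) = -1/17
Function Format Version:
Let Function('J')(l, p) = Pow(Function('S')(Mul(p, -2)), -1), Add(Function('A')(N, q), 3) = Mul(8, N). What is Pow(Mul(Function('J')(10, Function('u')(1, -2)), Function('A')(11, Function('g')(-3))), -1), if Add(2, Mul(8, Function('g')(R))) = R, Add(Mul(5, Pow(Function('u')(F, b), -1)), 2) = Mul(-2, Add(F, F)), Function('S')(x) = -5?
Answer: Rational(-1, 17) ≈ -0.058824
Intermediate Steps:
Function('u')(F, b) = Mul(5, Pow(Add(-2, Mul(-4, F)), -1)) (Function('u')(F, b) = Mul(5, Pow(Add(-2, Mul(-2, Add(F, F))), -1)) = Mul(5, Pow(Add(-2, Mul(-2, Mul(2, F))), -1)) = Mul(5, Pow(Add(-2, Mul(-4, F)), -1)))
Function('g')(R) = Add(Rational(-1, 4), Mul(Rational(1, 8), R))
Function('A')(N, q) = Add(-3, Mul(8, N))
Function('J')(l, p) = Rational(-1, 5) (Function('J')(l, p) = Pow(-5, -1) = Rational(-1, 5))
Pow(Mul(Function('J')(10, Function('u')(1, -2)), Function('A')(11, Function('g')(-3))), -1) = Pow(Mul(Rational(-1, 5), Add(-3, Mul(8, 11))), -1) = Pow(Mul(Rational(-1, 5), Add(-3, 88)), -1) = Pow(Mul(Rational(-1, 5), 85), -1) = Pow(-17, -1) = Rational(-1, 17)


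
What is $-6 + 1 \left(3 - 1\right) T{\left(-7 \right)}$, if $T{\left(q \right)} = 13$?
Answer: $20$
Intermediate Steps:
$-6 + 1 \left(3 - 1\right) T{\left(-7 \right)} = -6 + 1 \left(3 - 1\right) 13 = -6 + 1 \cdot 2 \cdot 13 = -6 + 2 \cdot 13 = -6 + 26 = 20$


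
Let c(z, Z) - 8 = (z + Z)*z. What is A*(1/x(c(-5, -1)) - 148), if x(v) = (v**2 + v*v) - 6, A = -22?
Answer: 426535/131 ≈ 3256.0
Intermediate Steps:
c(z, Z) = 8 + z*(Z + z) (c(z, Z) = 8 + (z + Z)*z = 8 + (Z + z)*z = 8 + z*(Z + z))
x(v) = -6 + 2*v**2 (x(v) = (v**2 + v**2) - 6 = 2*v**2 - 6 = -6 + 2*v**2)
A*(1/x(c(-5, -1)) - 148) = -22*(1/(-6 + 2*(8 + (-5)**2 - 1*(-5))**2) - 148) = -22*(1/(-6 + 2*(8 + 25 + 5)**2) - 148) = -22*(1/(-6 + 2*38**2) - 148) = -22*(1/(-6 + 2*1444) - 148) = -22*(1/(-6 + 2888) - 148) = -22*(1/2882 - 148) = -22*(-426535/2882) = 426535/131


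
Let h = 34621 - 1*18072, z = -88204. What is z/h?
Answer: -88204/16549 ≈ -5.3299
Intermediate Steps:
h = 16549 (h = 34621 - 18072 = 16549)
z/h = -88204/16549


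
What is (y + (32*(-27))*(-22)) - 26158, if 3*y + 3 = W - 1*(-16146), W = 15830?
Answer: 10523/3 ≈ 3507.7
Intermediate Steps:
y = 31973/3 (y = -1 + (15830 - 1*(-16146))/3 = -1 + (15830 + 16146)/3 = -1 + (⅓)*31976 = -1 + 31976/3 = 31973/3 ≈ 10658.)
(y + (32*(-27))*(-22)) - 26158 = (31973/3 + (32*(-27))*(-22)) - 26158 = (31973/3 - 864*(-22)) - 26158 = (31973/3 + 19008) - 26158 = 88997/3 - 26158 = 10523/3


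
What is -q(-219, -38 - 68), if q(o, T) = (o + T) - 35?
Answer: 360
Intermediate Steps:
q(o, T) = -35 + T + o (q(o, T) = (T + o) - 35 = -35 + T + o)
-q(-219, -38 - 68) = -(-35 + (-38 - 68) - 219) = -(-35 - 106 - 219) = -1*(-360) = 360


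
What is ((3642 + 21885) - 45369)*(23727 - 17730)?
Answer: -118992474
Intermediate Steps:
((3642 + 21885) - 45369)*(23727 - 17730) = (25527 - 45369)*5997 = -19842*5997 = -118992474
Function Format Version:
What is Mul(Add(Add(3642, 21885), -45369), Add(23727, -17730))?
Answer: -118992474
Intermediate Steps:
Mul(Add(Add(3642, 21885), -45369), Add(23727, -17730)) = Mul(Add(25527, -45369), 5997) = Mul(-19842, 5997) = -118992474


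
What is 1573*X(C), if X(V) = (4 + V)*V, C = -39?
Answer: 2147145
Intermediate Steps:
X(V) = V*(4 + V)
1573*X(C) = 1573*(-39*(4 - 39)) = 1573*(-39*(-35)) = 1573*1365 = 2147145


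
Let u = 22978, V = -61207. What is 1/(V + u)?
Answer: -1/38229 ≈ -2.6158e-5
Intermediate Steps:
1/(V + u) = 1/(-61207 + 22978) = 1/(-38229) = -1/38229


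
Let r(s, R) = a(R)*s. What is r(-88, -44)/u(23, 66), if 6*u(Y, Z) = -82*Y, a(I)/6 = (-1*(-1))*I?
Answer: -69696/943 ≈ -73.909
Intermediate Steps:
a(I) = 6*I (a(I) = 6*((-1*(-1))*I) = 6*(1*I) = 6*I)
r(s, R) = 6*R*s (r(s, R) = (6*R)*s = 6*R*s)
u(Y, Z) = -41*Y/3 (u(Y, Z) = (-82*Y)/6 = -41*Y/3)
r(-88, -44)/u(23, 66) = (6*(-44)*(-88))/((-41/3*23)) = 23232/(-943/3) = 23232*(-3/943) = -69696/943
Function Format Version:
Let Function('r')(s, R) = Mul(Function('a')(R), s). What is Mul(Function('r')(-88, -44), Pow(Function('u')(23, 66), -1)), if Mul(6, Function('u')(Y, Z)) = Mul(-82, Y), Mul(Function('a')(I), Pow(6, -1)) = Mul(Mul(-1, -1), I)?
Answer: Rational(-69696, 943) ≈ -73.909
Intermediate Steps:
Function('a')(I) = Mul(6, I) (Function('a')(I) = Mul(6, Mul(Mul(-1, -1), I)) = Mul(6, Mul(1, I)) = Mul(6, I))
Function('r')(s, R) = Mul(6, R, s) (Function('r')(s, R) = Mul(Mul(6, R), s) = Mul(6, R, s))
Function('u')(Y, Z) = Mul(Rational(-41, 3), Y) (Function('u')(Y, Z) = Mul(Rational(1, 6), Mul(-82, Y)) = Mul(Rational(-41, 3), Y))
Mul(Function('r')(-88, -44), Pow(Function('u')(23, 66), -1)) = Mul(Mul(6, -44, -88), Pow(Mul(Rational(-41, 3), 23), -1)) = Mul(23232, Pow(Rational(-943, 3), -1)) = Mul(23232, Rational(-3, 943)) = Rational(-69696, 943)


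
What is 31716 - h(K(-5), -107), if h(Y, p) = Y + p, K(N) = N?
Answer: 31828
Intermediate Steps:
31716 - h(K(-5), -107) = 31716 - (-5 - 107) = 31716 - 1*(-112) = 31716 + 112 = 31828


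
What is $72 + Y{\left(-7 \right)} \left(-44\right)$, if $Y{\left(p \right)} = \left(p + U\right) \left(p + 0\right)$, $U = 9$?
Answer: $688$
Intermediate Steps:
$Y{\left(p \right)} = p \left(9 + p\right)$ ($Y{\left(p \right)} = \left(p + 9\right) \left(p + 0\right) = \left(9 + p\right) p = p \left(9 + p\right)$)
$72 + Y{\left(-7 \right)} \left(-44\right) = 72 + - 7 \left(9 - 7\right) \left(-44\right) = 72 + \left(-7\right) 2 \left(-44\right) = 72 - -616 = 72 + 616 = 688$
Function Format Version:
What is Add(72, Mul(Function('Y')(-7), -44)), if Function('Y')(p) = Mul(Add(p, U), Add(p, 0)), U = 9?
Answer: 688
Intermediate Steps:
Function('Y')(p) = Mul(p, Add(9, p)) (Function('Y')(p) = Mul(Add(p, 9), Add(p, 0)) = Mul(Add(9, p), p) = Mul(p, Add(9, p)))
Add(72, Mul(Function('Y')(-7), -44)) = Add(72, Mul(Mul(-7, Add(9, -7)), -44)) = Add(72, Mul(Mul(-7, 2), -44)) = Add(72, Mul(-14, -44)) = Add(72, 616) = 688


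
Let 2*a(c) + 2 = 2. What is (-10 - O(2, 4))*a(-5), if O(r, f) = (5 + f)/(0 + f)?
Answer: 0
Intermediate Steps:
O(r, f) = (5 + f)/f
a(c) = 0 (a(c) = -1 + (1/2)*2 = -1 + 1 = 0)
(-10 - O(2, 4))*a(-5) = (-10 - (5 + 4)/4)*0 = (-10 - 9/4)*0 = -49/4*0 = 0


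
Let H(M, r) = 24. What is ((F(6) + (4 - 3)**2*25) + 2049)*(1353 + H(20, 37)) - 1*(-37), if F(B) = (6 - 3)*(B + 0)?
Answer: 2880721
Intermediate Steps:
F(B) = 3*B
((F(6) + (4 - 3)**2*25) + 2049)*(1353 + H(20, 37)) - 1*(-37) = ((3*6 + (4 - 3)**2*25) + 2049)*(1353 + 24) - 1*(-37) = ((18 + 1**2*25) + 2049)*1377 + 37 = ((18 + 1*25) + 2049)*1377 + 37 = ((18 + 25) + 2049)*1377 + 37 = (43 + 2049)*1377 + 37 = 2092*1377 + 37 = 2880684 + 37 = 2880721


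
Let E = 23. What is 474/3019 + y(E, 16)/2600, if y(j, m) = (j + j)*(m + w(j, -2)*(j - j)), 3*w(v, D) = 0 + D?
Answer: 431798/981175 ≈ 0.44008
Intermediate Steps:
w(v, D) = D/3 (w(v, D) = (0 + D)/3 = D/3)
y(j, m) = 2*j*m (y(j, m) = (j + j)*(m + ((⅓)*(-2))*(j - j)) = (2*j)*(m - ⅔*0) = (2*j)*(m + 0) = (2*j)*m = 2*j*m)
474/3019 + y(E, 16)/2600 = 474/3019 + (2*23*16)/2600 = 474*(1/3019) + 736*(1/2600) = 474/3019 + 92/325 = 431798/981175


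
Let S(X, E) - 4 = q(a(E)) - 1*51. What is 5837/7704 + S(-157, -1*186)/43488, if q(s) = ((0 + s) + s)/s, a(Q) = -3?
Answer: 3520733/4653216 ≈ 0.75662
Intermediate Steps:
q(s) = 2 (q(s) = (s + s)/s = (2*s)/s = 2)
S(X, E) = -45 (S(X, E) = 4 + (2 - 1*51) = 4 + (2 - 51) = 4 - 49 = -45)
5837/7704 + S(-157, -1*186)/43488 = 5837/7704 - 45/43488 = 5837*(1/7704) - 45*1/43488 = 5837/7704 - 5/4832 = 3520733/4653216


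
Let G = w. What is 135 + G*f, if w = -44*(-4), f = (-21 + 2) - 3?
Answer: -3737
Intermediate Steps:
f = -22 (f = -19 - 3 = -22)
w = 176
G = 176
135 + G*f = 135 + 176*(-22) = 135 - 3872 = -3737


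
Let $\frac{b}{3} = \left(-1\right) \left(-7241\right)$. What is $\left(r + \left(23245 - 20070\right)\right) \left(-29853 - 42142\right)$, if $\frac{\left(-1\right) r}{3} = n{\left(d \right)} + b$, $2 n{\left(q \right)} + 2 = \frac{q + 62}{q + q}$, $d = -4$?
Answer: $\frac{35698072795}{8} \approx 4.4623 \cdot 10^{9}$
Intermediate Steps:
$n{\left(q \right)} = -1 + \frac{62 + q}{4 q}$ ($n{\left(q \right)} = -1 + \frac{\left(q + 62\right) \frac{1}{q + q}}{2} = -1 + \frac{\left(62 + q\right) \frac{1}{2 q}}{2} = -1 + \frac{\frac{1}{2} \frac{1}{q} \left(62 + q\right)}{2} = -1 + \frac{62 + q}{4 q}$)
$b = 21723$ ($b = 3 \left(\left(-1\right) \left(-7241\right)\right) = 3 \cdot 7241 = 21723$)
$r = - \frac{521241}{8}$ ($r = - 3 \left(\frac{62 - -12}{4 \left(-4\right)} + 21723\right) = - 3 \left(\frac{1}{4} \left(- \frac{1}{4}\right) \left(62 + 12\right) + 21723\right) = - 3 \left(\frac{1}{4} \left(- \frac{1}{4}\right) 74 + 21723\right) = - 3 \left(- \frac{37}{8} + 21723\right) = \left(-3\right) \frac{173747}{8} = - \frac{521241}{8} \approx -65155.0$)
$\left(r + \left(23245 - 20070\right)\right) \left(-29853 - 42142\right) = \left(- \frac{521241}{8} + \left(23245 - 20070\right)\right) \left(-29853 - 42142\right) = \left(- \frac{521241}{8} + \left(23245 - 20070\right)\right) \left(-71995\right) = \left(- \frac{521241}{8} + 3175\right) \left(-71995\right) = \left(- \frac{495841}{8}\right) \left(-71995\right) = \frac{35698072795}{8}$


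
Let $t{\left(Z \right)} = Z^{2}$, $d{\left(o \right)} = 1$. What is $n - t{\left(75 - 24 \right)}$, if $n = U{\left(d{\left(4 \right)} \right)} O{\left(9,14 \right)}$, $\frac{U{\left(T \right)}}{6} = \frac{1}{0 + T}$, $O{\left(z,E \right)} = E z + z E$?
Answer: $-1089$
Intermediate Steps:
$O{\left(z,E \right)} = 2 E z$ ($O{\left(z,E \right)} = E z + E z = 2 E z$)
$U{\left(T \right)} = \frac{6}{T}$ ($U{\left(T \right)} = \frac{6}{0 + T} = \frac{6}{T}$)
$n = 1512$ ($n = \frac{6}{1} \cdot 2 \cdot 14 \cdot 9 = 6 \cdot 1 \cdot 252 = 6 \cdot 252 = 1512$)
$n - t{\left(75 - 24 \right)} = 1512 - \left(75 - 24\right)^{2} = 1512 - 51^{2} = 1512 - 2601 = -1089$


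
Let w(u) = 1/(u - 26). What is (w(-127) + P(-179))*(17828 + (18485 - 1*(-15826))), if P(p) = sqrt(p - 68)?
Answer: -3067/9 + 52139*I*sqrt(247) ≈ -340.78 + 8.1943e+5*I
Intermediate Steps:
P(p) = sqrt(-68 + p)
w(u) = 1/(-26 + u)
(w(-127) + P(-179))*(17828 + (18485 - 1*(-15826))) = (1/(-26 - 127) + sqrt(-68 - 179))*(17828 + (18485 - 1*(-15826))) = (1/(-153) + sqrt(-247))*(17828 + (18485 + 15826)) = (-1/153 + I*sqrt(247))*(17828 + 34311) = (-1/153 + I*sqrt(247))*52139 = -3067/9 + 52139*I*sqrt(247)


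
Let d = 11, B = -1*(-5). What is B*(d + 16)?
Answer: 135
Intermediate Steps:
B = 5
B*(d + 16) = 5*(11 + 16) = 5*27 = 135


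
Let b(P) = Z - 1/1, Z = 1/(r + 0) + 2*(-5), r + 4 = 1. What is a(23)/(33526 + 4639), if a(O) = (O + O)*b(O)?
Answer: -92/6735 ≈ -0.013660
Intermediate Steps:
r = -3 (r = -4 + 1 = -3)
Z = -31/3 (Z = 1/(-3 + 0) + 2*(-5) = 1/(-3) - 10 = -⅓ - 10 = -31/3 ≈ -10.333)
b(P) = -34/3 (b(P) = -31/3 - 1/1 = -31/3 - 1*1 = -31/3 - 1 = -34/3)
a(O) = -68*O/3 (a(O) = (O + O)*(-34/3) = (2*O)*(-34/3) = -68*O/3)
a(23)/(33526 + 4639) = (-68/3*23)/(33526 + 4639) = -1564/3/38165 = -1564/3*1/38165 = -92/6735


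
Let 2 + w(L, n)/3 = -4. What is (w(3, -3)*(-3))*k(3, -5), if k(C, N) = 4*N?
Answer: -1080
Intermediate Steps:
w(L, n) = -18 (w(L, n) = -6 + 3*(-4) = -6 - 12 = -18)
(w(3, -3)*(-3))*k(3, -5) = (-18*(-3))*(4*(-5)) = 54*(-20) = -1080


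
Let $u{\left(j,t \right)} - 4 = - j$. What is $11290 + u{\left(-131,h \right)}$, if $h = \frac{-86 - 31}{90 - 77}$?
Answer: $11425$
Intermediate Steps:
$h = -9$ ($h = - \frac{117}{13} = \left(-117\right) \frac{1}{13} = -9$)
$u{\left(j,t \right)} = 4 - j$
$11290 + u{\left(-131,h \right)} = 11290 + \left(4 - -131\right) = 11290 + \left(4 + 131\right) = 11290 + 135 = 11425$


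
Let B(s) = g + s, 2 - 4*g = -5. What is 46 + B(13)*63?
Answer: 3901/4 ≈ 975.25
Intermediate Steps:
g = 7/4 (g = ½ - ¼*(-5) = ½ + 5/4 = 7/4 ≈ 1.7500)
B(s) = 7/4 + s
46 + B(13)*63 = 46 + (7/4 + 13)*63 = 46 + (59/4)*63 = 46 + 3717/4 = 3901/4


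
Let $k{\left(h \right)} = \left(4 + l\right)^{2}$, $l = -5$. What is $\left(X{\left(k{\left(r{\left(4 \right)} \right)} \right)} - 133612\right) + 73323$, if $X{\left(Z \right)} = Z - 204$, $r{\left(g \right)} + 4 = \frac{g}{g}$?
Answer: $-60492$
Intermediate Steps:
$r{\left(g \right)} = -3$ ($r{\left(g \right)} = -4 + \frac{g}{g} = -4 + 1 = -3$)
$k{\left(h \right)} = 1$ ($k{\left(h \right)} = \left(4 - 5\right)^{2} = \left(-1\right)^{2} = 1$)
$X{\left(Z \right)} = -204 + Z$
$\left(X{\left(k{\left(r{\left(4 \right)} \right)} \right)} - 133612\right) + 73323 = \left(\left(-204 + 1\right) - 133612\right) + 73323 = \left(-203 - 133612\right) + 73323 = -133815 + 73323 = -60492$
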